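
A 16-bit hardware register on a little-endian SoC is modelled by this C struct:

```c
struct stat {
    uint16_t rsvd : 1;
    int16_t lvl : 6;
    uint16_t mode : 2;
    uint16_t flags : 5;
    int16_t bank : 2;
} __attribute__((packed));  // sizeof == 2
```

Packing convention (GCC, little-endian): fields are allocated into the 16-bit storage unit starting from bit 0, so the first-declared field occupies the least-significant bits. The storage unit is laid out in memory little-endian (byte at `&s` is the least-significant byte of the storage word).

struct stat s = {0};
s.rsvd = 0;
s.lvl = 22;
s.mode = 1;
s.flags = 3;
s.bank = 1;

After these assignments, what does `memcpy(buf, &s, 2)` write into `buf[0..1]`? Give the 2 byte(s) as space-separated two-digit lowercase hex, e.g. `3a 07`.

ac 46

[0+:1] rsvd=0 & 0x1 = 0x0; word=0x0000
[1+:6] lvl=22 & 0x3f = 0x16; word=0x002c
[7+:2] mode=1 & 0x3 = 0x1; word=0x00ac
[9+:5] flags=3 & 0x1f = 0x3; word=0x06ac
[14+:2] bank=1 & 0x3 = 0x1; word=0x46ac
word = 0x46ac → little-endian bytes:
  [0]=0xac  [1]=0x46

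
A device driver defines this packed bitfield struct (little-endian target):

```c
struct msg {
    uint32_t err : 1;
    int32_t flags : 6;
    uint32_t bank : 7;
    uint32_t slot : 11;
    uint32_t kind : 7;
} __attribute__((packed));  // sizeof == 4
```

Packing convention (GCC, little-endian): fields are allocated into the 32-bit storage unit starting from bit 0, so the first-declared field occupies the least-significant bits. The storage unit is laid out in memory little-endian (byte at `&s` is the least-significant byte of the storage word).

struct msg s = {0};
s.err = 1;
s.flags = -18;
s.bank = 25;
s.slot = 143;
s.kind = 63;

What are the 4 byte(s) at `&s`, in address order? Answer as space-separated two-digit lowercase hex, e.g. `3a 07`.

dd cc 23 7e

err:1 = 1 → 0x1 << 0 → word 0x00000001
flags:6 = -18 → 0x2e << 1 → word 0x0000005d
bank:7 = 25 → 0x19 << 7 → word 0x00000cdd
slot:11 = 143 → 0x8f << 14 → word 0x0023ccdd
kind:7 = 63 → 0x3f << 25 → word 0x7e23ccdd
word = 0x7e23ccdd → little-endian bytes:
  [0]=0xdd  [1]=0xcc  [2]=0x23  [3]=0x7e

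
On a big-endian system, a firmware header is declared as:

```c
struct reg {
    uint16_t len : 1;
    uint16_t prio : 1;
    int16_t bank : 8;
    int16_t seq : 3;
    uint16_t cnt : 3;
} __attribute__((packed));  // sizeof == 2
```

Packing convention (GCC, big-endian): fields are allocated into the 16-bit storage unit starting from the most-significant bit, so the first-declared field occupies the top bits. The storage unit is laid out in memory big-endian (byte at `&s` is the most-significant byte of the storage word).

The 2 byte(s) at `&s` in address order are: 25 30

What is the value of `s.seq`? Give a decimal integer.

[0]=0x25 [1]=0x30 (big-endian) → word 0x2530
len [15+:1] = (word>>15) & 0x1 = 0
prio [14+:1] = (word>>14) & 0x1 = 0
bank [6+:8] = (word>>6) & 0xff = 148
seq [3+:3] = (word>>3) & 0x7 = 6  ←
cnt [0+:3] = (word>>0) & 0x7 = 0
seq signed 3b, MSB=1: 6 - 8 = -2

-2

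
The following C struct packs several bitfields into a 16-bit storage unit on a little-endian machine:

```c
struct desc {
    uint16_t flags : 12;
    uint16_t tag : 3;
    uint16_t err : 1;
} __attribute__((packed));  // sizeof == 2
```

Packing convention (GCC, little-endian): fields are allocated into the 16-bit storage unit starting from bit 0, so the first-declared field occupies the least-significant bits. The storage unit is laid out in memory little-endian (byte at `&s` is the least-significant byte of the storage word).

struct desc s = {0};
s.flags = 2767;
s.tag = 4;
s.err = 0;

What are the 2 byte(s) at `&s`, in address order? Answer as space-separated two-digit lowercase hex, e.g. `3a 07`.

[0+:12] flags=2767 & 0xfff = 0xacf; word=0x0acf
[12+:3] tag=4 & 0x7 = 0x4; word=0x4acf
[15+:1] err=0 & 0x1 = 0x0; word=0x4acf
word = 0x4acf → little-endian bytes:
  [0]=0xcf  [1]=0x4a

cf 4a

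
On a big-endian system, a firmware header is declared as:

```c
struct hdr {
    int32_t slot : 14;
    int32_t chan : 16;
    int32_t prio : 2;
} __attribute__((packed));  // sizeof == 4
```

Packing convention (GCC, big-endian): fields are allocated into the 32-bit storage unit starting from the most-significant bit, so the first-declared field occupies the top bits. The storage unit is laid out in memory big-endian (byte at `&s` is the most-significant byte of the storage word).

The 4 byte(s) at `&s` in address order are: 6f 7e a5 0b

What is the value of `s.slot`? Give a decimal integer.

7135

[0]=0x6f [1]=0x7e [2]=0xa5 [3]=0x0b (big-endian) → word 0x6f7ea50b
slot:14 @ bit 18 → (0x6f7ea50b>>18)&0x3fff = 0x1bdf  ←
chan:16 @ bit 2 → (0x6f7ea50b>>2)&0xffff = 0xa942
prio:2 @ bit 0 → (0x6f7ea50b>>0)&0x3 = 0x3
slot signed 14b, MSB=0: value = 7135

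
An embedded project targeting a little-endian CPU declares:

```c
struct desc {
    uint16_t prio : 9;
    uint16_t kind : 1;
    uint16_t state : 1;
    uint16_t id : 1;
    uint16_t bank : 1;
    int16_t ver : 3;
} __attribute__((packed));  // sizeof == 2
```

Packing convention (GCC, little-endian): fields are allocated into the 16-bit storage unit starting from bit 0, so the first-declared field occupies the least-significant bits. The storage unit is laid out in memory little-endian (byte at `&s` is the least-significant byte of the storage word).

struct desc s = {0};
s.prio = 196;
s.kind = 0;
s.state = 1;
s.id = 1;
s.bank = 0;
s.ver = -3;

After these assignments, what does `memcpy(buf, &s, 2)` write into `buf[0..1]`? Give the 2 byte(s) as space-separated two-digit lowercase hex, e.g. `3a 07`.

c4 ac

prio (9b) val=196 bits=0xc4 at bit 0: 0x00c4
kind (1b) val=0 bits=0x0 at bit 9: 0x00c4
state (1b) val=1 bits=0x1 at bit 10: 0x04c4
id (1b) val=1 bits=0x1 at bit 11: 0x0cc4
bank (1b) val=0 bits=0x0 at bit 12: 0x0cc4
ver (3b) val=-3 bits=0x5 at bit 13: 0xacc4
word = 0xacc4 → little-endian bytes:
  [0]=0xc4  [1]=0xac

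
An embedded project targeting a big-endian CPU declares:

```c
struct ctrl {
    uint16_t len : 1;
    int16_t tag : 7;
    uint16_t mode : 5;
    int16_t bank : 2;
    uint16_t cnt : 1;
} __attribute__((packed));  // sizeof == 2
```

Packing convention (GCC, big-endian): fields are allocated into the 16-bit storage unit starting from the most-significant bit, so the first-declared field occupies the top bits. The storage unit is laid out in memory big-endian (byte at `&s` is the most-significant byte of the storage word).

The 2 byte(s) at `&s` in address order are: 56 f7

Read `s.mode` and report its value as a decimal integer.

[0]=0x56 [1]=0xf7 (big-endian) → word 0x56f7
len [15+:1] = (word>>15) & 0x1 = 0
tag [8+:7] = (word>>8) & 0x7f = 86
mode [3+:5] = (word>>3) & 0x1f = 30  ←
bank [1+:2] = (word>>1) & 0x3 = 3
cnt [0+:1] = (word>>0) & 0x1 = 1

30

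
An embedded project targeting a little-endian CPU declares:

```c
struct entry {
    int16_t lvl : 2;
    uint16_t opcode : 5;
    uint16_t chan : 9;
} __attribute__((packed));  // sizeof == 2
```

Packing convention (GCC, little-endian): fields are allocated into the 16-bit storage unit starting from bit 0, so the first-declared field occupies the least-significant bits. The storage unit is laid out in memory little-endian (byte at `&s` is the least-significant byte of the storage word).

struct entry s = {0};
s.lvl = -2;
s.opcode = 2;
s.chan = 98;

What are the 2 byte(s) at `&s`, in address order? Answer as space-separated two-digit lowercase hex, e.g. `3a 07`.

lvl:2 = -2 → 0x2 << 0 → word 0x0002
opcode:5 = 2 → 0x2 << 2 → word 0x000a
chan:9 = 98 → 0x62 << 7 → word 0x310a
word = 0x310a → little-endian bytes:
  [0]=0x0a  [1]=0x31

0a 31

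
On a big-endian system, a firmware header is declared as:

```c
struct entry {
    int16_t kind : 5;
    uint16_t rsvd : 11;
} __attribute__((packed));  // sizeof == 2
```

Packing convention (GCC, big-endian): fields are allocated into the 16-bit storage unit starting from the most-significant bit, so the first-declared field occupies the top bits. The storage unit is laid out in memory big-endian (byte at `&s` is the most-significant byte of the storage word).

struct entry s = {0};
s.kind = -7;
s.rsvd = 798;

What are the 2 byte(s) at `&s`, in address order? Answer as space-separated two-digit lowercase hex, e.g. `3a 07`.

kind (5b) val=-7 bits=0x19 at bit 11: 0xc800
rsvd (11b) val=798 bits=0x31e at bit 0: 0xcb1e
word = 0xcb1e → big-endian bytes:
  [0]=0xcb  [1]=0x1e

cb 1e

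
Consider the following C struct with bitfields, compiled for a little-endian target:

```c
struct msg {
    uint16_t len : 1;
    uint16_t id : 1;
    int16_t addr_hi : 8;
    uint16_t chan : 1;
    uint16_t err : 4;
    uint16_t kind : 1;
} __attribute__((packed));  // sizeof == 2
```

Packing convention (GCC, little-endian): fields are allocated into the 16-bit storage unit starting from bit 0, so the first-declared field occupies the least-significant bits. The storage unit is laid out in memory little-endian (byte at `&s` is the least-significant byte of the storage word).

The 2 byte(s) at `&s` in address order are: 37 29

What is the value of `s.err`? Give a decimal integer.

[0]=0x37 [1]=0x29 (little-endian) → word 0x2937
len:1 @ bit 0 → (0x2937>>0)&0x1 = 0x1
id:1 @ bit 1 → (0x2937>>1)&0x1 = 0x1
addr_hi:8 @ bit 2 → (0x2937>>2)&0xff = 0x4d
chan:1 @ bit 10 → (0x2937>>10)&0x1 = 0x0
err:4 @ bit 11 → (0x2937>>11)&0xf = 0x5  ←
kind:1 @ bit 15 → (0x2937>>15)&0x1 = 0x0

5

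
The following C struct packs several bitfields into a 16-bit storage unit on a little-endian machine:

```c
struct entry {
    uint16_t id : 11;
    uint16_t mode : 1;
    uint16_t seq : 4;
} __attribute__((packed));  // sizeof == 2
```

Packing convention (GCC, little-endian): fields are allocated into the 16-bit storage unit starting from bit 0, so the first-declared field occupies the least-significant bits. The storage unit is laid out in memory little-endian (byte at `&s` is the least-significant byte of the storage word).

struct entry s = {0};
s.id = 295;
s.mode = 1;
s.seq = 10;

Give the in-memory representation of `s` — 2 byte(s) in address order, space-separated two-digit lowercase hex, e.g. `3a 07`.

id:11 = 295 → 0x127 << 0 → word 0x0127
mode:1 = 1 → 0x1 << 11 → word 0x0927
seq:4 = 10 → 0xa << 12 → word 0xa927
word = 0xa927 → little-endian bytes:
  [0]=0x27  [1]=0xa9

27 a9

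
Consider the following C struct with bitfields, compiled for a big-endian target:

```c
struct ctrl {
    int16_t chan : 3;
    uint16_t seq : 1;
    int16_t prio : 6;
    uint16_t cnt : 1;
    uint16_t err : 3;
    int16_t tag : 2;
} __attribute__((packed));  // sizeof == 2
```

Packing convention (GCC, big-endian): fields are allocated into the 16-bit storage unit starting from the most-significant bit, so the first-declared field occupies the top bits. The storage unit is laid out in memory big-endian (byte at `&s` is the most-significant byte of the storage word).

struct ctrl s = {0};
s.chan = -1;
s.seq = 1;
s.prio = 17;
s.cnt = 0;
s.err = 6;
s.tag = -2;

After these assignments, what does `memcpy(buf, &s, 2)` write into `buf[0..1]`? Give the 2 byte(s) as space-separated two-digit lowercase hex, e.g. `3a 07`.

f4 5a

chan:3 = -1 → 0x7 << 13 → word 0xe000
seq:1 = 1 → 0x1 << 12 → word 0xf000
prio:6 = 17 → 0x11 << 6 → word 0xf440
cnt:1 = 0 → 0x0 << 5 → word 0xf440
err:3 = 6 → 0x6 << 2 → word 0xf458
tag:2 = -2 → 0x2 << 0 → word 0xf45a
word = 0xf45a → big-endian bytes:
  [0]=0xf4  [1]=0x5a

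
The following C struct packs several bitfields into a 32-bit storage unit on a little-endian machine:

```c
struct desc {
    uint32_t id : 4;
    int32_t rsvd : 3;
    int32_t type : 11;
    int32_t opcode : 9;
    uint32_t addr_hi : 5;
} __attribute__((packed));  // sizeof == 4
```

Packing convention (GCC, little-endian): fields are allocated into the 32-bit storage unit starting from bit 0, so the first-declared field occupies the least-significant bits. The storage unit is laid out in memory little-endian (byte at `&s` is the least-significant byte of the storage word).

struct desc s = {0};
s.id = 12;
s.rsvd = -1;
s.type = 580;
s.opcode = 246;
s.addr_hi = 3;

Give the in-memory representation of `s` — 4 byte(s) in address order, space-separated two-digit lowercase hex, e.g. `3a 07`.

[0+:4] id=12 & 0xf = 0xc; word=0x0000000c
[4+:3] rsvd=-1 & 0x7 = 0x7; word=0x0000007c
[7+:11] type=580 & 0x7ff = 0x244; word=0x0001227c
[18+:9] opcode=246 & 0x1ff = 0xf6; word=0x03d9227c
[27+:5] addr_hi=3 & 0x1f = 0x3; word=0x1bd9227c
word = 0x1bd9227c → little-endian bytes:
  [0]=0x7c  [1]=0x22  [2]=0xd9  [3]=0x1b

7c 22 d9 1b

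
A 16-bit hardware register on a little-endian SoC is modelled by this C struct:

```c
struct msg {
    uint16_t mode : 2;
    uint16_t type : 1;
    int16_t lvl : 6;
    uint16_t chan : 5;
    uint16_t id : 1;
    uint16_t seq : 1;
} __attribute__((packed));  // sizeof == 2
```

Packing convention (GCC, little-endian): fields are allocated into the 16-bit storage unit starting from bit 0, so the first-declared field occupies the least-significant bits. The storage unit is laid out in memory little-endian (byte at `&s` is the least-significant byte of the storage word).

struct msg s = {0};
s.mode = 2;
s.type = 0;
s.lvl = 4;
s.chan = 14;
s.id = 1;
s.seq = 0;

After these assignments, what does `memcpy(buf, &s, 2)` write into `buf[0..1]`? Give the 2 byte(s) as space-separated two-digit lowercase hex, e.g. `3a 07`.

22 5c

mode (2b) val=2 bits=0x2 at bit 0: 0x0002
type (1b) val=0 bits=0x0 at bit 2: 0x0002
lvl (6b) val=4 bits=0x4 at bit 3: 0x0022
chan (5b) val=14 bits=0xe at bit 9: 0x1c22
id (1b) val=1 bits=0x1 at bit 14: 0x5c22
seq (1b) val=0 bits=0x0 at bit 15: 0x5c22
word = 0x5c22 → little-endian bytes:
  [0]=0x22  [1]=0x5c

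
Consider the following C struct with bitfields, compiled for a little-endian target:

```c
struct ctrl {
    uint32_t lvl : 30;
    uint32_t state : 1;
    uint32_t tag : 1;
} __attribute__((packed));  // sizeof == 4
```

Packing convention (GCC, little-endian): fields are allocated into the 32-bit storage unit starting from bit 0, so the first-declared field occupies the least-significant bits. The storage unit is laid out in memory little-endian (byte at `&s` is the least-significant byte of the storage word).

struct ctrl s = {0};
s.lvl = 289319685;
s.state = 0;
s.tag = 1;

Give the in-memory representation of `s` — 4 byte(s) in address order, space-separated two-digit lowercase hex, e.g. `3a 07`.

[0+:30] lvl=289319685 & 0x3fffffff = 0x113eab05; word=0x113eab05
[30+:1] state=0 & 0x1 = 0x0; word=0x113eab05
[31+:1] tag=1 & 0x1 = 0x1; word=0x913eab05
word = 0x913eab05 → little-endian bytes:
  [0]=0x05  [1]=0xab  [2]=0x3e  [3]=0x91

05 ab 3e 91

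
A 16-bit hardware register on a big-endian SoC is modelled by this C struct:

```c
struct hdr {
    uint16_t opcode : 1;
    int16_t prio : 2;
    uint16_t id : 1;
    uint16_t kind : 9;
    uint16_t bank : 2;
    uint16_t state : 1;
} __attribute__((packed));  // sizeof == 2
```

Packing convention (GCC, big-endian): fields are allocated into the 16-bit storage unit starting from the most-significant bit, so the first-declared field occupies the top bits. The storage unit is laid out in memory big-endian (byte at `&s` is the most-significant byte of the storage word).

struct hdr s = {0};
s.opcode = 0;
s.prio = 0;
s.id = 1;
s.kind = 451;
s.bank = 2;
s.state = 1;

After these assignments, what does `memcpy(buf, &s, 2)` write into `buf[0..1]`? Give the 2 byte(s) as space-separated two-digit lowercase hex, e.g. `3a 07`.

1e 1d

opcode (1b) val=0 bits=0x0 at bit 15: 0x0000
prio (2b) val=0 bits=0x0 at bit 13: 0x0000
id (1b) val=1 bits=0x1 at bit 12: 0x1000
kind (9b) val=451 bits=0x1c3 at bit 3: 0x1e18
bank (2b) val=2 bits=0x2 at bit 1: 0x1e1c
state (1b) val=1 bits=0x1 at bit 0: 0x1e1d
word = 0x1e1d → big-endian bytes:
  [0]=0x1e  [1]=0x1d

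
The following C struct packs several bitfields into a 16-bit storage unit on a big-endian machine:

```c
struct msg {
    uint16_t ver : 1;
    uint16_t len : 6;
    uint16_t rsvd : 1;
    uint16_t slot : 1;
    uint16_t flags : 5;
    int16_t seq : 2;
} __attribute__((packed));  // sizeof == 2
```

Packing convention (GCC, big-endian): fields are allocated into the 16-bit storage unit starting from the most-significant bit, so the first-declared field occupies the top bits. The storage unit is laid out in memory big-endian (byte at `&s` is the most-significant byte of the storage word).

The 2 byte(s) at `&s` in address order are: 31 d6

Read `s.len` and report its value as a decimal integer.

[0]=0x31 [1]=0xd6 (big-endian) → word 0x31d6
ver [15+:1] = (word>>15) & 0x1 = 0
len [9+:6] = (word>>9) & 0x3f = 24  ←
rsvd [8+:1] = (word>>8) & 0x1 = 1
slot [7+:1] = (word>>7) & 0x1 = 1
flags [2+:5] = (word>>2) & 0x1f = 21
seq [0+:2] = (word>>0) & 0x3 = 2

24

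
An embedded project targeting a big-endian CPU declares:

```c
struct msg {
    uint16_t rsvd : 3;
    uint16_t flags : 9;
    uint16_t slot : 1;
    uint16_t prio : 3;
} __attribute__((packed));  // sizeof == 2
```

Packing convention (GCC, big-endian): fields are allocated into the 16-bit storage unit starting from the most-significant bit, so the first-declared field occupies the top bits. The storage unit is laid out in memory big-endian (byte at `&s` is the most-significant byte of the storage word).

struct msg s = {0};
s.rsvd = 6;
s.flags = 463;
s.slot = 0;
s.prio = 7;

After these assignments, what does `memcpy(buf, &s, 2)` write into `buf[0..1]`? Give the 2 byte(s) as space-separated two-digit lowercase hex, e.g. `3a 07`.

[13+:3] rsvd=6 & 0x7 = 0x6; word=0xc000
[4+:9] flags=463 & 0x1ff = 0x1cf; word=0xdcf0
[3+:1] slot=0 & 0x1 = 0x0; word=0xdcf0
[0+:3] prio=7 & 0x7 = 0x7; word=0xdcf7
word = 0xdcf7 → big-endian bytes:
  [0]=0xdc  [1]=0xf7

dc f7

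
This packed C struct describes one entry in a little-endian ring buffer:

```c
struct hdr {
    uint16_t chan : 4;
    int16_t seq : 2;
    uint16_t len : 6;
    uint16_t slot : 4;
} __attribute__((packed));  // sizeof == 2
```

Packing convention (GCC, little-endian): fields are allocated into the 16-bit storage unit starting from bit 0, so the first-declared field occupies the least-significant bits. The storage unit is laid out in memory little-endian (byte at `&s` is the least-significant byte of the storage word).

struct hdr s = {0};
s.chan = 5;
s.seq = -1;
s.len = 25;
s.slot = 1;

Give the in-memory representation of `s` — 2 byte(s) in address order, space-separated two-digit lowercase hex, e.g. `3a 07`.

75 16

chan:4 = 5 → 0x5 << 0 → word 0x0005
seq:2 = -1 → 0x3 << 4 → word 0x0035
len:6 = 25 → 0x19 << 6 → word 0x0675
slot:4 = 1 → 0x1 << 12 → word 0x1675
word = 0x1675 → little-endian bytes:
  [0]=0x75  [1]=0x16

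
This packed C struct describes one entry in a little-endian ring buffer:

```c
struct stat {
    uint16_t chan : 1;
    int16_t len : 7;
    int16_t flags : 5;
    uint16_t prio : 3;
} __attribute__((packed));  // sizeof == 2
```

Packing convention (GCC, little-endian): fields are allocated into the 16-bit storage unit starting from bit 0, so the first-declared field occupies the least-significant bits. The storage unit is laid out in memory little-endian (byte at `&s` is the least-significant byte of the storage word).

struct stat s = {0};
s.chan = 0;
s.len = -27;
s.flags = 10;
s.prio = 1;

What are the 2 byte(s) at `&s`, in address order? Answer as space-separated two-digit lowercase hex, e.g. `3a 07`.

[0+:1] chan=0 & 0x1 = 0x0; word=0x0000
[1+:7] len=-27 & 0x7f = 0x65; word=0x00ca
[8+:5] flags=10 & 0x1f = 0xa; word=0x0aca
[13+:3] prio=1 & 0x7 = 0x1; word=0x2aca
word = 0x2aca → little-endian bytes:
  [0]=0xca  [1]=0x2a

ca 2a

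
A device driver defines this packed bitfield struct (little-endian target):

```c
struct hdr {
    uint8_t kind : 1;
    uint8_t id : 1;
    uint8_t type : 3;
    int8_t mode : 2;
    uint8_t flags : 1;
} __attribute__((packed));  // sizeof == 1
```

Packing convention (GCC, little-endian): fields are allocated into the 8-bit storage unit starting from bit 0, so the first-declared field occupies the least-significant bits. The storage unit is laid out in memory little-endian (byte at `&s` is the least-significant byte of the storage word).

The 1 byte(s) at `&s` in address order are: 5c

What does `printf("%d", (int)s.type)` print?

7

[0]=0x5c (little-endian) → word 0x5c
kind [0+:1] = (word>>0) & 0x1 = 0
id [1+:1] = (word>>1) & 0x1 = 0
type [2+:3] = (word>>2) & 0x7 = 7  ←
mode [5+:2] = (word>>5) & 0x3 = 2
flags [7+:1] = (word>>7) & 0x1 = 0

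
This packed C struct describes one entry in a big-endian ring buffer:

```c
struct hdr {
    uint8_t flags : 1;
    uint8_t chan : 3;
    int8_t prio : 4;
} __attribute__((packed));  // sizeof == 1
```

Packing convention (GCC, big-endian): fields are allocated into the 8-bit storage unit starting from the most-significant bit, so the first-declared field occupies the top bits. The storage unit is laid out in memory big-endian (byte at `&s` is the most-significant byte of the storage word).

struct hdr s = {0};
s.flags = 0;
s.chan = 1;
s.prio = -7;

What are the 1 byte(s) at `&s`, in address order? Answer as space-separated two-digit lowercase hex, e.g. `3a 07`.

flags:1 = 0 → 0x0 << 7 → word 0x00
chan:3 = 1 → 0x1 << 4 → word 0x10
prio:4 = -7 → 0x9 << 0 → word 0x19
word = 0x19 → big-endian bytes:
  [0]=0x19

19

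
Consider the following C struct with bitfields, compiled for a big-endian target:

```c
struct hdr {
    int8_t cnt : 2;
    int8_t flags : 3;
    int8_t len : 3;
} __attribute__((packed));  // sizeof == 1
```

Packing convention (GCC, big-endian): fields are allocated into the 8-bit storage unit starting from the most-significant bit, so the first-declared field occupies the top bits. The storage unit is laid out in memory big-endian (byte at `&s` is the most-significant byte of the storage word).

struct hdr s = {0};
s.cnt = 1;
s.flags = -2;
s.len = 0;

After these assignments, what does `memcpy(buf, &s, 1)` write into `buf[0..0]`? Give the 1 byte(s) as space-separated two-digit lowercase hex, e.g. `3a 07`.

cnt:2 = 1 → 0x1 << 6 → word 0x40
flags:3 = -2 → 0x6 << 3 → word 0x70
len:3 = 0 → 0x0 << 0 → word 0x70
word = 0x70 → big-endian bytes:
  [0]=0x70

70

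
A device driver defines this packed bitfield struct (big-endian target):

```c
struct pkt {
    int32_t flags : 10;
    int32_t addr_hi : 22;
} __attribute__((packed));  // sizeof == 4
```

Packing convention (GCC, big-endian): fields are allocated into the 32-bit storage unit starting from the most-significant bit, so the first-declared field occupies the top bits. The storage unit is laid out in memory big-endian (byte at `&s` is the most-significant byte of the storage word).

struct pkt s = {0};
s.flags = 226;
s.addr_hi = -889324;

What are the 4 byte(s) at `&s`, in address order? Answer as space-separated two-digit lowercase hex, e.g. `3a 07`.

flags:10 = 226 → 0xe2 << 22 → word 0x38800000
addr_hi:22 = -889324 → 0x326e14 << 0 → word 0x38b26e14
word = 0x38b26e14 → big-endian bytes:
  [0]=0x38  [1]=0xb2  [2]=0x6e  [3]=0x14

38 b2 6e 14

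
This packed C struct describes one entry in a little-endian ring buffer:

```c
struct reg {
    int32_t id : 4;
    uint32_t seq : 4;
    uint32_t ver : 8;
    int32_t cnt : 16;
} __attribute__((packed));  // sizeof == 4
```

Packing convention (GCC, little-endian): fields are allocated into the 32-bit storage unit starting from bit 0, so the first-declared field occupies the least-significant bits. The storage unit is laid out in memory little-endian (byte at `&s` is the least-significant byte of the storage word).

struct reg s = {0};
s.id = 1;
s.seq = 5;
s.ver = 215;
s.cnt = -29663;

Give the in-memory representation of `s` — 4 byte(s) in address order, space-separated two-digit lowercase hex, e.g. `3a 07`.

51 d7 21 8c

id (4b) val=1 bits=0x1 at bit 0: 0x00000001
seq (4b) val=5 bits=0x5 at bit 4: 0x00000051
ver (8b) val=215 bits=0xd7 at bit 8: 0x0000d751
cnt (16b) val=-29663 bits=0x8c21 at bit 16: 0x8c21d751
word = 0x8c21d751 → little-endian bytes:
  [0]=0x51  [1]=0xd7  [2]=0x21  [3]=0x8c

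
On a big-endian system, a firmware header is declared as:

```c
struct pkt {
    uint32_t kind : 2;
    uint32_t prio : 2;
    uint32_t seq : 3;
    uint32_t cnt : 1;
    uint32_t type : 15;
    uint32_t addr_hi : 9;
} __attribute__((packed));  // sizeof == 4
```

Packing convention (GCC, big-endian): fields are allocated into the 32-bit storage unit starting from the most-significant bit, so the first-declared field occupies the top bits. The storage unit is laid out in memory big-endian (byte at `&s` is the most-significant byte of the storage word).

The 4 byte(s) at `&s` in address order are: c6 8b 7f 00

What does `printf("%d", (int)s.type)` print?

[0]=0xc6 [1]=0x8b [2]=0x7f [3]=0x00 (big-endian) → word 0xc68b7f00
kind:2 @ bit 30 → (0xc68b7f00>>30)&0x3 = 0x3
prio:2 @ bit 28 → (0xc68b7f00>>28)&0x3 = 0x0
seq:3 @ bit 25 → (0xc68b7f00>>25)&0x7 = 0x3
cnt:1 @ bit 24 → (0xc68b7f00>>24)&0x1 = 0x0
type:15 @ bit 9 → (0xc68b7f00>>9)&0x7fff = 0x45bf  ←
addr_hi:9 @ bit 0 → (0xc68b7f00>>0)&0x1ff = 0x100

17855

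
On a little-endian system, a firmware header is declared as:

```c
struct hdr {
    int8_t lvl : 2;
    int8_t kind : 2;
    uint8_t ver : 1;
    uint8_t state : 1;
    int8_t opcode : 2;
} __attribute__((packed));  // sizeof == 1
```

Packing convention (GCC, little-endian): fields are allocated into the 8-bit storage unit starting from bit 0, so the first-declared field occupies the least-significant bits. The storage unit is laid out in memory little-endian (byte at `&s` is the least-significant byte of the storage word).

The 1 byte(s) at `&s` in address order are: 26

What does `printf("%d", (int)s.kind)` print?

1

[0]=0x26 (little-endian) → word 0x26
lvl:2 @ bit 0 → (0x26>>0)&0x3 = 0x2
kind:2 @ bit 2 → (0x26>>2)&0x3 = 0x1  ←
ver:1 @ bit 4 → (0x26>>4)&0x1 = 0x0
state:1 @ bit 5 → (0x26>>5)&0x1 = 0x1
opcode:2 @ bit 6 → (0x26>>6)&0x3 = 0x0
kind signed 2b, MSB=0: value = 1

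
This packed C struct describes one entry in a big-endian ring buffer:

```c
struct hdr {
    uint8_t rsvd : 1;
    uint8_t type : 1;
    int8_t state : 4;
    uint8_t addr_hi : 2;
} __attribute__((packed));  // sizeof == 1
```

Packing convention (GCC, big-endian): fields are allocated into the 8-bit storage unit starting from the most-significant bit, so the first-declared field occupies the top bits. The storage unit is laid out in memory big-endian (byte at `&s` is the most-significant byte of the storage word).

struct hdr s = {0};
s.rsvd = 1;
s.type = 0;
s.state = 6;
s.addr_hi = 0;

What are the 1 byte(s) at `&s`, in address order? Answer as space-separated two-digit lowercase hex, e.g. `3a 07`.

98

rsvd (1b) val=1 bits=0x1 at bit 7: 0x80
type (1b) val=0 bits=0x0 at bit 6: 0x80
state (4b) val=6 bits=0x6 at bit 2: 0x98
addr_hi (2b) val=0 bits=0x0 at bit 0: 0x98
word = 0x98 → big-endian bytes:
  [0]=0x98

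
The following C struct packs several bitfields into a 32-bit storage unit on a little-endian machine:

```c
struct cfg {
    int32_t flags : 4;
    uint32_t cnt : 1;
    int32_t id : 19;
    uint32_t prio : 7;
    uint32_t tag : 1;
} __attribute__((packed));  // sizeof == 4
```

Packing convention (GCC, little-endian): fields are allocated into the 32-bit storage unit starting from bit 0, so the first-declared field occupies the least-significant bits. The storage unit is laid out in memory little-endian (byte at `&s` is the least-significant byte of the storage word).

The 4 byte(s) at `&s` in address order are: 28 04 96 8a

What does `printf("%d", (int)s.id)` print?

[0]=0x28 [1]=0x04 [2]=0x96 [3]=0x8a (little-endian) → word 0x8a960428
flags [0+:4] = (word>>0) & 0xf = 8
cnt [4+:1] = (word>>4) & 0x1 = 0
id [5+:19] = (word>>5) & 0x7ffff = 307233  ←
prio [24+:7] = (word>>24) & 0x7f = 10
tag [31+:1] = (word>>31) & 0x1 = 1
id signed 19b, MSB=1: 307233 - 524288 = -217055

-217055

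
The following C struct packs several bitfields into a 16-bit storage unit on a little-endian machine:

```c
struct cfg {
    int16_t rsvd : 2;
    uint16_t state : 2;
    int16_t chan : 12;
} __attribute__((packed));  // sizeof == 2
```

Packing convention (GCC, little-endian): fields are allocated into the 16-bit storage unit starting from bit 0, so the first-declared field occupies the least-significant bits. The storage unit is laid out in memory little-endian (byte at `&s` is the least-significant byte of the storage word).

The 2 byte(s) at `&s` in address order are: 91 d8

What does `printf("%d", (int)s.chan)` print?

-631

[0]=0x91 [1]=0xd8 (little-endian) → word 0xd891
rsvd:2 @ bit 0 → (0xd891>>0)&0x3 = 0x1
state:2 @ bit 2 → (0xd891>>2)&0x3 = 0x0
chan:12 @ bit 4 → (0xd891>>4)&0xfff = 0xd89  ←
chan signed 12b, MSB=1: 3465 - 4096 = -631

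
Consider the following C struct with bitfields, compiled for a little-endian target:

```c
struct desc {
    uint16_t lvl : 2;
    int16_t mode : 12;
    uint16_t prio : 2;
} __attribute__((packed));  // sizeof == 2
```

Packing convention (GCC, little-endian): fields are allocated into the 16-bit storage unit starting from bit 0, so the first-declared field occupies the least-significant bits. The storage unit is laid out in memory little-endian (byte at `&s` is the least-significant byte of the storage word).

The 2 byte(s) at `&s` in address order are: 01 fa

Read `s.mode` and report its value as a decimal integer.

[0]=0x01 [1]=0xfa (little-endian) → word 0xfa01
lvl [0+:2] = (word>>0) & 0x3 = 1
mode [2+:12] = (word>>2) & 0xfff = 3712  ←
prio [14+:2] = (word>>14) & 0x3 = 3
mode signed 12b, MSB=1: 3712 - 4096 = -384

-384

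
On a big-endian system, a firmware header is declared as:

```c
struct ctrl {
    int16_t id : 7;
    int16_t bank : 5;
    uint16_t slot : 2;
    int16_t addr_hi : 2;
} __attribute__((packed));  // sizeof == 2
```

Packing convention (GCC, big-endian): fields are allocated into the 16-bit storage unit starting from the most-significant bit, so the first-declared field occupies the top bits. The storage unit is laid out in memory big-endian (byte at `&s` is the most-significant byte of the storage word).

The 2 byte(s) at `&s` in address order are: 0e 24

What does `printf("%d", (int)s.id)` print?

[0]=0x0e [1]=0x24 (big-endian) → word 0x0e24
id [9+:7] = (word>>9) & 0x7f = 7  ←
bank [4+:5] = (word>>4) & 0x1f = 2
slot [2+:2] = (word>>2) & 0x3 = 1
addr_hi [0+:2] = (word>>0) & 0x3 = 0
id signed 7b, MSB=0: value = 7

7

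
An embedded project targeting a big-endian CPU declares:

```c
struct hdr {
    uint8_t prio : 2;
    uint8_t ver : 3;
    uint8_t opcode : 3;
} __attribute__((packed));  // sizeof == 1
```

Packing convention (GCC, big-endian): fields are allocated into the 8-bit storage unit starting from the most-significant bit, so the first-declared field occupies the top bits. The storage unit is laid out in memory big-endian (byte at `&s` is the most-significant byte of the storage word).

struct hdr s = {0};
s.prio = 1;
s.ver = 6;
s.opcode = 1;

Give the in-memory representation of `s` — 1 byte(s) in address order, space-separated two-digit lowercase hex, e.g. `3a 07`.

71

prio:2 = 1 → 0x1 << 6 → word 0x40
ver:3 = 6 → 0x6 << 3 → word 0x70
opcode:3 = 1 → 0x1 << 0 → word 0x71
word = 0x71 → big-endian bytes:
  [0]=0x71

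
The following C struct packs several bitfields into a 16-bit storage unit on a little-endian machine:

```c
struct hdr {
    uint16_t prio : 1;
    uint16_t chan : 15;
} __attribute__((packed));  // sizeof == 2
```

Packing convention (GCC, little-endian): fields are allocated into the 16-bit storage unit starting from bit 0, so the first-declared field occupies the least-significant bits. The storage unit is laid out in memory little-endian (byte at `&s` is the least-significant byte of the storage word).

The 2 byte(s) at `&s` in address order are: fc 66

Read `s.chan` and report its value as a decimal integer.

[0]=0xfc [1]=0x66 (little-endian) → word 0x66fc
prio:1 @ bit 0 → (0x66fc>>0)&0x1 = 0x0
chan:15 @ bit 1 → (0x66fc>>1)&0x7fff = 0x337e  ←

13182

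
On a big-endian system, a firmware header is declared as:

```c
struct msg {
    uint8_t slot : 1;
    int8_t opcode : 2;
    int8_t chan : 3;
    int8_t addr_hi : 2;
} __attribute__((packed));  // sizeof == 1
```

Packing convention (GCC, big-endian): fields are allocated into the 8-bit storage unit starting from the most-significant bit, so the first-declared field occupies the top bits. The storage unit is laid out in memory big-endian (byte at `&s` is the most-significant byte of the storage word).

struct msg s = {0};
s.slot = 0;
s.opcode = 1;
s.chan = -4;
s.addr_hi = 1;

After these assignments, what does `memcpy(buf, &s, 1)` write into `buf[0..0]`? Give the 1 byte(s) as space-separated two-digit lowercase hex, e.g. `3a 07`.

31

slot:1 = 0 → 0x0 << 7 → word 0x00
opcode:2 = 1 → 0x1 << 5 → word 0x20
chan:3 = -4 → 0x4 << 2 → word 0x30
addr_hi:2 = 1 → 0x1 << 0 → word 0x31
word = 0x31 → big-endian bytes:
  [0]=0x31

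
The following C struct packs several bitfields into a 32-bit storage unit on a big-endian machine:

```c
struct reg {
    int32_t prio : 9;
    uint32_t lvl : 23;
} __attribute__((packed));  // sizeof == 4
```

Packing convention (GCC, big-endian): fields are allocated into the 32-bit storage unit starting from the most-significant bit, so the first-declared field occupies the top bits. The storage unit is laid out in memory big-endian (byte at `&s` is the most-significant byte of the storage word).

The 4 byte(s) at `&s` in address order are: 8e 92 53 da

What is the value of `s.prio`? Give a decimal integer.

-227

[0]=0x8e [1]=0x92 [2]=0x53 [3]=0xda (big-endian) → word 0x8e9253da
prio:9 @ bit 23 → (0x8e9253da>>23)&0x1ff = 0x11d  ←
lvl:23 @ bit 0 → (0x8e9253da>>0)&0x7fffff = 0x1253da
prio signed 9b, MSB=1: 285 - 512 = -227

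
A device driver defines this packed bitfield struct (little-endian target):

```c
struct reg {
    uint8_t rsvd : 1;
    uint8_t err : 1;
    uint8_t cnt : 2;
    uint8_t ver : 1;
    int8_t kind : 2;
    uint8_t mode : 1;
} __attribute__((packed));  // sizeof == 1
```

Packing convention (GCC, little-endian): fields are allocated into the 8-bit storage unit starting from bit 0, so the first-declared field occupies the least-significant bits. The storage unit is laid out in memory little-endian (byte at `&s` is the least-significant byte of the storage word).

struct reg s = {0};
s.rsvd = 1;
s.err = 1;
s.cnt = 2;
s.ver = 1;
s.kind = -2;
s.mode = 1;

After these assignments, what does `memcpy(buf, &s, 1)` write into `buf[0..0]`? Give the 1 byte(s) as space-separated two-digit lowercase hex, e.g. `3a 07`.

db

[0+:1] rsvd=1 & 0x1 = 0x1; word=0x01
[1+:1] err=1 & 0x1 = 0x1; word=0x03
[2+:2] cnt=2 & 0x3 = 0x2; word=0x0b
[4+:1] ver=1 & 0x1 = 0x1; word=0x1b
[5+:2] kind=-2 & 0x3 = 0x2; word=0x5b
[7+:1] mode=1 & 0x1 = 0x1; word=0xdb
word = 0xdb → little-endian bytes:
  [0]=0xdb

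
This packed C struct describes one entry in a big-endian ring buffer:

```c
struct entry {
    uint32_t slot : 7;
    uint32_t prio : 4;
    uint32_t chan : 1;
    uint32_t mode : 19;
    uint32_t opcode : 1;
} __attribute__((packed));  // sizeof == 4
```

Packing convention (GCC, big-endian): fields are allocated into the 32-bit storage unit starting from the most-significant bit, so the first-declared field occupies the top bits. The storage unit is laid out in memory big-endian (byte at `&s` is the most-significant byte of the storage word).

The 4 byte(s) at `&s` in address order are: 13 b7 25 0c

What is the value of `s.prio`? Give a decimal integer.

[0]=0x13 [1]=0xb7 [2]=0x25 [3]=0x0c (big-endian) → word 0x13b7250c
slot:7 @ bit 25 → (0x13b7250c>>25)&0x7f = 0x9
prio:4 @ bit 21 → (0x13b7250c>>21)&0xf = 0xd  ←
chan:1 @ bit 20 → (0x13b7250c>>20)&0x1 = 0x1
mode:19 @ bit 1 → (0x13b7250c>>1)&0x7ffff = 0x39286
opcode:1 @ bit 0 → (0x13b7250c>>0)&0x1 = 0x0

13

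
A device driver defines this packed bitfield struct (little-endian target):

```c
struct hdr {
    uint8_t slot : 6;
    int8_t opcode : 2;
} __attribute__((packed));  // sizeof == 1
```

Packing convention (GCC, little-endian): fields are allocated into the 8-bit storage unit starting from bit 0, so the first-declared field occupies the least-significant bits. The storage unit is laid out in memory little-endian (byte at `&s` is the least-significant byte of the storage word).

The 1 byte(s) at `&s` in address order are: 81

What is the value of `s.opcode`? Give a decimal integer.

[0]=0x81 (little-endian) → word 0x81
slot [0+:6] = (word>>0) & 0x3f = 1
opcode [6+:2] = (word>>6) & 0x3 = 2  ←
opcode signed 2b, MSB=1: 2 - 4 = -2

-2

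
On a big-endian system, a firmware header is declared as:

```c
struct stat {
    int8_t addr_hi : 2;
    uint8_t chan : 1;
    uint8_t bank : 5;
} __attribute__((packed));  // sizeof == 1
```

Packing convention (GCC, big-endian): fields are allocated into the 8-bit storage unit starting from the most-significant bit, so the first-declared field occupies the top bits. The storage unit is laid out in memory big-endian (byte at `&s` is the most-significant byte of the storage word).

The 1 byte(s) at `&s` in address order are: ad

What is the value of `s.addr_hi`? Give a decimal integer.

-2

[0]=0xad (big-endian) → word 0xad
addr_hi [6+:2] = (word>>6) & 0x3 = 2  ←
chan [5+:1] = (word>>5) & 0x1 = 1
bank [0+:5] = (word>>0) & 0x1f = 13
addr_hi signed 2b, MSB=1: 2 - 4 = -2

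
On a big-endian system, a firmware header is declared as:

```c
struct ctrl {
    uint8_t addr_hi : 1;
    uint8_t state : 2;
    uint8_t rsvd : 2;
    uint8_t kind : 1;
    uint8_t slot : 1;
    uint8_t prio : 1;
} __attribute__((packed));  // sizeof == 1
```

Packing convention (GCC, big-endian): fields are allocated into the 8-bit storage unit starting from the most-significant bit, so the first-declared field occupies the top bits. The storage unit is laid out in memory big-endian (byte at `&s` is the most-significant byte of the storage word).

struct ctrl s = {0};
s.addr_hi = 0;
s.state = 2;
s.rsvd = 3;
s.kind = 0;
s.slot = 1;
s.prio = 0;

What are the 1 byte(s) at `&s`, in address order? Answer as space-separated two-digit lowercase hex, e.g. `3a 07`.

addr_hi:1 = 0 → 0x0 << 7 → word 0x00
state:2 = 2 → 0x2 << 5 → word 0x40
rsvd:2 = 3 → 0x3 << 3 → word 0x58
kind:1 = 0 → 0x0 << 2 → word 0x58
slot:1 = 1 → 0x1 << 1 → word 0x5a
prio:1 = 0 → 0x0 << 0 → word 0x5a
word = 0x5a → big-endian bytes:
  [0]=0x5a

5a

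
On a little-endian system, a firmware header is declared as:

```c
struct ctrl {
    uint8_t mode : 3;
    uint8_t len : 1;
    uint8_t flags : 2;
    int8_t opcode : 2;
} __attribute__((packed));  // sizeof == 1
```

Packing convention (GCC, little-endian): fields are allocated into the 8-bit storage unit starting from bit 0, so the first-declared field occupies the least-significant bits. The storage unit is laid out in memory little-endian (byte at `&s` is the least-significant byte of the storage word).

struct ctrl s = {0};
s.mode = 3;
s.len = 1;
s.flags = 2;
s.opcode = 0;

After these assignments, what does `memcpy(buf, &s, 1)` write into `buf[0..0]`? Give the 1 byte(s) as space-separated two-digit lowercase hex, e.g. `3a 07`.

[0+:3] mode=3 & 0x7 = 0x3; word=0x03
[3+:1] len=1 & 0x1 = 0x1; word=0x0b
[4+:2] flags=2 & 0x3 = 0x2; word=0x2b
[6+:2] opcode=0 & 0x3 = 0x0; word=0x2b
word = 0x2b → little-endian bytes:
  [0]=0x2b

2b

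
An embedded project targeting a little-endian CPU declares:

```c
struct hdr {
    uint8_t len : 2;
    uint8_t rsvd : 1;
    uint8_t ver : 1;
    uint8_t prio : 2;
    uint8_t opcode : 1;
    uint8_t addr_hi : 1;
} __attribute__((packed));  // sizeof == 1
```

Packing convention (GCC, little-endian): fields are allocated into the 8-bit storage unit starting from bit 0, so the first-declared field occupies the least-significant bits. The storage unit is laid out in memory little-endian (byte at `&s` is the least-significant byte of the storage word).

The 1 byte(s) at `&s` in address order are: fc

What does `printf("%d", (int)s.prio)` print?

3

[0]=0xfc (little-endian) → word 0xfc
len [0+:2] = (word>>0) & 0x3 = 0
rsvd [2+:1] = (word>>2) & 0x1 = 1
ver [3+:1] = (word>>3) & 0x1 = 1
prio [4+:2] = (word>>4) & 0x3 = 3  ←
opcode [6+:1] = (word>>6) & 0x1 = 1
addr_hi [7+:1] = (word>>7) & 0x1 = 1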